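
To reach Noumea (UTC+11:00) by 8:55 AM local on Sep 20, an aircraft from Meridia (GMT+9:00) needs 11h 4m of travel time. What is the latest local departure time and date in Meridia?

7:51 PM on September 19

Target arrival in UTC: 8:55 AM − 11:00 = 9:55 PM on Sep 19.
Subtract 11 hours 4 minutes → departure 10:51 AM UTC on Sep 19.
Meridia is UTC+9:00: 10:51 AM + 9:00 = 7:51 PM on Sep 19.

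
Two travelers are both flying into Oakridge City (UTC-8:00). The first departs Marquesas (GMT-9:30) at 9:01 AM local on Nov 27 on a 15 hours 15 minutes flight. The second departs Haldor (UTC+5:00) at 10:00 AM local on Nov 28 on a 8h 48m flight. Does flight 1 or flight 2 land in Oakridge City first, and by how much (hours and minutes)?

Flight 1 in UTC: 9:01 AM + 9:30 = 6:31 PM on Nov 27.
+15 hours and 15 minutes → arrive 9:46 AM UTC on Nov 28.
Flight 2 in UTC: 10:00 AM − 5:00 = 5:00 AM on Nov 28.
+8 hours 48 minutes → arrive 1:48 PM UTC on Nov 28.
Flight 1 lands earlier by 4 hours 2 minutes.

the first, by 4 hours 2 minutes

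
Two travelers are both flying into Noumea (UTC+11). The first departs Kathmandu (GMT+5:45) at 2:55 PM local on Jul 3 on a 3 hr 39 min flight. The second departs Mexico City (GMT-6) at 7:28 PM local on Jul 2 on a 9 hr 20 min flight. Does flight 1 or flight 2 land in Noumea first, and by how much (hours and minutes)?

the second, by 2 hours 1 minute

Flight 1 in UTC: 2:55 PM − 5:45 = 9:10 AM on Jul 3.
+3 hours 39 minutes → arrive 12:49 PM UTC on Jul 3.
Flight 2 in UTC: 7:28 PM + 6:00 = 1:28 AM on Jul 3.
+9 hours and 20 minutes → arrive 10:48 AM UTC on Jul 3.
Flight 2 lands earlier by 2 hours 1 minute.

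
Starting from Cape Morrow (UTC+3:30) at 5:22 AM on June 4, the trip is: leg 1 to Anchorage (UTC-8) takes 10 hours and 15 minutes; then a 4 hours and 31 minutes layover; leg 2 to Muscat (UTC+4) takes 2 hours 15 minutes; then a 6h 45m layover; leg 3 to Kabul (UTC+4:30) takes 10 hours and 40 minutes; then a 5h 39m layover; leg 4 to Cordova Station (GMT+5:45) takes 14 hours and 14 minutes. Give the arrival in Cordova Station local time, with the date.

Convert departure to UTC: 5:22 AM − 3:30 = 1:52 AM UTC on Jun 4.
Add 10 hours 15 minutes leg 1 → 12:07 PM UTC.
Add 4 hours and 31 minutes layover in Anchorage → 4:38 PM UTC.
Add 2 hours 15 minutes leg 2 → 6:53 PM UTC.
Add 6 hours and 45 minutes layover in Muscat → 1:38 AM UTC (Jun 5).
Add 10 hours and 40 minutes leg 3 → 12:18 PM UTC.
Add 5 hours and 39 minutes layover in Kabul → 5:57 PM UTC.
Add 14 hours 14 minutes leg 4 → 8:11 AM UTC (Jun 6).
Cordova Station is UTC+5:45, so local arrival = 8:11 AM + 5:45 = 1:56 PM on Jun 6.

1:56 PM on June 6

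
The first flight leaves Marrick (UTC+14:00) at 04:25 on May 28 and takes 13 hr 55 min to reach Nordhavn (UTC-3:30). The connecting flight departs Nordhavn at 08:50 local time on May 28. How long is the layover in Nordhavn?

Convert departure to UTC: 04:25 − 14:00 = 14:25 UTC on May 27.
Add 13 hours 55 minutes flight time → 04:20 UTC (May 28).
Nordhavn is UTC−3:30, so local arrival = 04:20 − 3:30 = 00:50 on May 28.
Layover = 08:50 − 00:50 = 8 hours.

8 hours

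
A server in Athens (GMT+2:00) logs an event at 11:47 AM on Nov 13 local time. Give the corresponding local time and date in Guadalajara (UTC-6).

3:47 AM on Nov 13

In UTC: 11:47 AM − 2:00 = 9:47 AM on Nov 13.
Guadalajara is UTC−6:00: 9:47 AM − 6:00 = 3:47 AM on Nov 13.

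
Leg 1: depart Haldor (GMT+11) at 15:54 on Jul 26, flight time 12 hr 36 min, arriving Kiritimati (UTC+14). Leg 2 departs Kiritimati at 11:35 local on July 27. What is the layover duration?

4 hours 5 minutes

Convert departure to UTC: 15:54 − 11:00 = 04:54 UTC on Jul 26.
Add 12 hours 36 minutes flight time → 17:30 UTC.
Kiritimati is UTC+14:00, so local arrival = 17:30 + 14:00 = 07:30 on Jul 27.
Layover = 11:35 − 07:30 = 4 hours 5 minutes.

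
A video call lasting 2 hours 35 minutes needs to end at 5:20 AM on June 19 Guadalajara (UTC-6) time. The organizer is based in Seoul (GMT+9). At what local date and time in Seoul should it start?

5:45 PM on June 19

Target end time in UTC: 5:20 AM + 6:00 = 11:20 AM on Jun 19.
Subtract 2 hours and 35 minutes → start 8:45 AM UTC on Jun 19.
Seoul is UTC+9:00: 8:45 AM + 9:00 = 5:45 PM on Jun 19.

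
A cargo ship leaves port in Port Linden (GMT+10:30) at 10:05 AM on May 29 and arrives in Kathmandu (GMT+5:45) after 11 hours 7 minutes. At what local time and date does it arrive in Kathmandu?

Convert departure to UTC: 10:05 AM − 10:30 = 11:35 PM UTC on May 28.
Add 11 hours 7 minutes travel time → 10:42 AM UTC (May 29).
Kathmandu is UTC+5:45, so local arrival = 10:42 AM + 5:45 = 4:27 PM on May 29.

4:27 PM on May 29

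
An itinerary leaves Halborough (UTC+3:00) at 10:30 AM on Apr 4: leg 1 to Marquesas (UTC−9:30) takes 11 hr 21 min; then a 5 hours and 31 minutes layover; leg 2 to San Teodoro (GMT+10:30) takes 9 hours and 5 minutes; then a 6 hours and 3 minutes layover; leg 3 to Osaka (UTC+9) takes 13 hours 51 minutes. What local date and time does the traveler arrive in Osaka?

2:21 PM on April 6

Convert departure to UTC: 10:30 AM − 3:00 = 7:30 AM UTC on Apr 4.
Add 11 hours 21 minutes leg 1 → 6:51 PM UTC.
Add 5 hours 31 minutes layover in Marquesas → 12:22 AM UTC (Apr 5).
Add 9 hours 5 minutes leg 2 → 9:27 AM UTC.
Add 6 hours and 3 minutes layover in San Teodoro → 3:30 PM UTC.
Add 13 hours 51 minutes leg 3 → 5:21 AM UTC (Apr 6).
Osaka is UTC+9:00, so local arrival = 5:21 AM + 9:00 = 2:21 PM on Apr 6.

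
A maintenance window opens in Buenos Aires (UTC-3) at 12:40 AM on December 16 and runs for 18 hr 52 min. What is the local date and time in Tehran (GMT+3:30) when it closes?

2:02 AM on December 17

Convert start to UTC: 12:40 AM + 3:00 = 3:40 AM UTC on Dec 16.
Add 18 hours and 52 minutes duration → 10:32 PM UTC.
Tehran is UTC+3:30, so local end time = 10:32 PM + 3:30 = 2:02 AM on Dec 17.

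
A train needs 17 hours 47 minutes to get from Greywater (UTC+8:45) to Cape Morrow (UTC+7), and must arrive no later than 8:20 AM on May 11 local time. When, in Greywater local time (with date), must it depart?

4:18 PM on May 10

Target arrival in UTC: 8:20 AM − 7:00 = 1:20 AM on May 11.
Subtract 17 hours 47 minutes → departure 7:33 AM UTC on May 10.
Greywater is UTC+8:45: 7:33 AM + 8:45 = 4:18 PM on May 10.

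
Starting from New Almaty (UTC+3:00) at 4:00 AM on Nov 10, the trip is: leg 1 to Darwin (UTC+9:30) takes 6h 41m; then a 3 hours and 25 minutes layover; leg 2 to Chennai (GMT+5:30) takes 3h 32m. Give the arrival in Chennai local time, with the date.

8:08 PM on November 10

Convert departure to UTC: 4:00 AM − 3:00 = 1:00 AM UTC on Nov 10.
Add 6 hours 41 minutes leg 1 → 7:41 AM UTC.
Add 3 hours and 25 minutes layover in Darwin → 11:06 AM UTC.
Add 3 hours 32 minutes leg 2 → 2:38 PM UTC.
Chennai is UTC+5:30, so local arrival = 2:38 PM + 5:30 = 8:08 PM on Nov 10.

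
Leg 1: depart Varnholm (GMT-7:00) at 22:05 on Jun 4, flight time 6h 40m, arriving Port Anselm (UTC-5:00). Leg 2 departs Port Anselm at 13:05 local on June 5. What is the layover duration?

Convert departure to UTC: 22:05 + 7:00 = 05:05 UTC on Jun 5.
Add 6 hours and 40 minutes flight time → 11:45 UTC.
Port Anselm is UTC−5:00, so local arrival = 11:45 − 5:00 = 06:45 on Jun 5.
Layover = 13:05 − 06:45 = 6 hours 20 minutes.

6 hours 20 minutes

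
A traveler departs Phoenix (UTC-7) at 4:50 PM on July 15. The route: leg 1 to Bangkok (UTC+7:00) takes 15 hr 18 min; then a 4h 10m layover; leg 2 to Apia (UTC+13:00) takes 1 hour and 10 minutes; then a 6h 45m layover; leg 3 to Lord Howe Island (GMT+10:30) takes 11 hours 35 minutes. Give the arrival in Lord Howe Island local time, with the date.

1:18 AM on July 18

Convert departure to UTC: 4:50 PM + 7:00 = 11:50 PM UTC on Jul 15.
Add 15 hours and 18 minutes leg 1 → 3:08 PM UTC (Jul 16).
Add 4 hours and 10 minutes layover in Bangkok → 7:18 PM UTC.
Add 1 hour and 10 minutes leg 2 → 8:28 PM UTC.
Add 6 hours 45 minutes layover in Apia → 3:13 AM UTC (Jul 17).
Add 11 hours and 35 minutes leg 3 → 2:48 PM UTC.
Lord Howe Island is UTC+10:30, so local arrival = 2:48 PM + 10:30 = 1:18 AM on Jul 18.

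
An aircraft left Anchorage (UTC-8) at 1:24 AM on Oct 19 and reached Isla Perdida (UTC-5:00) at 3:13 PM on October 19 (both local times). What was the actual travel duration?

10 hours 49 minutes

Departure in UTC: 1:24 AM + 8:00 = 9:24 AM on Oct 19.
Arrival in UTC: 3:13 PM + 5:00 = 8:13 PM on Oct 19.
Elapsed = 8:13 PM − 9:24 AM = 10 hours 49 minutes.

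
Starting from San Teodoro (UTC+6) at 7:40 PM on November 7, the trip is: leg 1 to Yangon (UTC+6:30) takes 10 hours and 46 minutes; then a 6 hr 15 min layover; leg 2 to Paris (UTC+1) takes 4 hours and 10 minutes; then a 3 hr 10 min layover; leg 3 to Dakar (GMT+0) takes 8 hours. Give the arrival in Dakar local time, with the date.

10:01 PM on Nov 8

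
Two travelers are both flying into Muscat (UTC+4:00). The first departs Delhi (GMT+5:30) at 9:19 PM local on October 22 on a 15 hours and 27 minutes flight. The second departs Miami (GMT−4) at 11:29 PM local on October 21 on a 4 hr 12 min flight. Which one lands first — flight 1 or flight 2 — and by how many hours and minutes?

the second, by 23 hours 35 minutes

Flight 1 in UTC: 9:19 PM − 5:30 = 3:49 PM on Oct 22.
+15 hours 27 minutes → arrive 7:16 AM UTC on Oct 23.
Flight 2 in UTC: 11:29 PM + 4:00 = 3:29 AM on Oct 22.
+4 hours 12 minutes → arrive 7:41 AM UTC on Oct 22.
Flight 2 lands earlier by 23 hours 35 minutes.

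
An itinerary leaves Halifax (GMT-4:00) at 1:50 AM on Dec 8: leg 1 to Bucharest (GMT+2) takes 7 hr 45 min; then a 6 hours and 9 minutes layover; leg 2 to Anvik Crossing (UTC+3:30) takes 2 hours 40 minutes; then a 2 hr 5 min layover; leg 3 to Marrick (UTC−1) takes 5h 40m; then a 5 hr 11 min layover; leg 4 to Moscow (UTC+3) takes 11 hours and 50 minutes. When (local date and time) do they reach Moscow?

2:10 AM on Dec 10

Convert departure to UTC: 1:50 AM + 4:00 = 5:50 AM UTC on Dec 8.
Add 7 hours and 45 minutes leg 1 → 1:35 PM UTC.
Add 6 hours and 9 minutes layover in Bucharest → 7:44 PM UTC.
Add 2 hours and 40 minutes leg 2 → 10:24 PM UTC.
Add 2 hours and 5 minutes layover in Anvik Crossing → 12:29 AM UTC (Dec 9).
Add 5 hours 40 minutes leg 3 → 6:09 AM UTC.
Add 5 hours and 11 minutes layover in Marrick → 11:20 AM UTC.
Add 11 hours and 50 minutes leg 4 → 11:10 PM UTC.
Moscow is UTC+3:00, so local arrival = 11:10 PM + 3:00 = 2:10 AM on Dec 10.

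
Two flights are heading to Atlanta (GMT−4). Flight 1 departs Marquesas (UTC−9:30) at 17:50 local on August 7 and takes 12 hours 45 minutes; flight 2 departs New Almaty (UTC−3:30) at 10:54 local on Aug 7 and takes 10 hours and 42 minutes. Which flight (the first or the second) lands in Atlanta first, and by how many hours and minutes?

Flight 1 in UTC: 17:50 + 9:30 = 03:20 on Aug 8.
+12 hours and 45 minutes → arrive 16:05 UTC on Aug 8.
Flight 2 in UTC: 10:54 + 3:30 = 14:24 on Aug 7.
+10 hours 42 minutes → arrive 01:06 UTC on Aug 8.
Flight 2 lands earlier by 14 hours 59 minutes.

the second, by 14 hours 59 minutes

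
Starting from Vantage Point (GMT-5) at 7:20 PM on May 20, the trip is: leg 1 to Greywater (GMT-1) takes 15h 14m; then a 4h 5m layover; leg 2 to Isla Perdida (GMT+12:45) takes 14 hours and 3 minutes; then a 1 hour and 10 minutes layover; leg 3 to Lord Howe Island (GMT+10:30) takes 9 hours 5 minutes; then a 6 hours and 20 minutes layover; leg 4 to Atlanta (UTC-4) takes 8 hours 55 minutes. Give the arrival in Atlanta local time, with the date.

Convert departure to UTC: 7:20 PM + 5:00 = 12:20 AM UTC on May 21.
Add 15 hours 14 minutes leg 1 → 3:34 PM UTC.
Add 4 hours and 5 minutes layover in Greywater → 7:39 PM UTC.
Add 14 hours and 3 minutes leg 2 → 9:42 AM UTC (May 22).
Add 1 hour and 10 minutes layover in Isla Perdida → 10:52 AM UTC.
Add 9 hours 5 minutes leg 3 → 7:57 PM UTC.
Add 6 hours and 20 minutes layover in Lord Howe Island → 2:17 AM UTC (May 23).
Add 8 hours and 55 minutes leg 4 → 11:12 AM UTC.
Atlanta is UTC−4:00, so local arrival = 11:12 AM − 4:00 = 7:12 AM on May 23.

7:12 AM on May 23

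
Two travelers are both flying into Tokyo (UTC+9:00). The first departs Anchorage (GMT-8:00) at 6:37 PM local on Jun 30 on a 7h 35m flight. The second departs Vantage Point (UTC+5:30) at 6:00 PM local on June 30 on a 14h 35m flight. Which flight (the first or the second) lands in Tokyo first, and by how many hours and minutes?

Flight 1 in UTC: 6:37 PM + 8:00 = 2:37 AM on Jul 1.
+7 hours 35 minutes → arrive 10:12 AM UTC on Jul 1.
Flight 2 in UTC: 6:00 PM − 5:30 = 12:30 PM on Jun 30.
+14 hours 35 minutes → arrive 3:05 AM UTC on Jul 1.
Flight 2 lands earlier by 7 hours 7 minutes.

the second, by 7 hours 7 minutes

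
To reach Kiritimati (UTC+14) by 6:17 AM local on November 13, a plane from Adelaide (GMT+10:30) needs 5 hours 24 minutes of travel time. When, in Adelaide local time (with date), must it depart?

9:23 PM on November 12

Target arrival in UTC: 6:17 AM − 14:00 = 4:17 PM on Nov 12.
Subtract 5 hours 24 minutes → departure 10:53 AM UTC on Nov 12.
Adelaide is UTC+10:30: 10:53 AM + 10:30 = 9:23 PM on Nov 12.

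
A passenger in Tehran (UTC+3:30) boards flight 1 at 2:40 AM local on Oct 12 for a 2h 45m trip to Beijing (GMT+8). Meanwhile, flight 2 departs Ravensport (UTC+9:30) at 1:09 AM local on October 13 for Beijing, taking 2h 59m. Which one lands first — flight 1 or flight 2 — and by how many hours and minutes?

the first, by 16 hours 43 minutes

Flight 1 in UTC: 2:40 AM − 3:30 = 11:10 PM on Oct 11.
+2 hours and 45 minutes → arrive 1:55 AM UTC on Oct 12.
Flight 2 in UTC: 1:09 AM − 9:30 = 3:39 PM on Oct 12.
+2 hours and 59 minutes → arrive 6:38 PM UTC on Oct 12.
Flight 1 lands earlier by 16 hours 43 minutes.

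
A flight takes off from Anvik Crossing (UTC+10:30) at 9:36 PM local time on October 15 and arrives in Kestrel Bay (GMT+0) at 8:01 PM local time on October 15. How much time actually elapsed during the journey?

Departure in UTC: 9:36 PM − 10:30 = 11:06 AM on Oct 15.
Arrival is already UTC: 8:01 PM on Oct 15.
Elapsed = 8:01 PM − 11:06 AM = 8 hours 55 minutes.

8 hours 55 minutes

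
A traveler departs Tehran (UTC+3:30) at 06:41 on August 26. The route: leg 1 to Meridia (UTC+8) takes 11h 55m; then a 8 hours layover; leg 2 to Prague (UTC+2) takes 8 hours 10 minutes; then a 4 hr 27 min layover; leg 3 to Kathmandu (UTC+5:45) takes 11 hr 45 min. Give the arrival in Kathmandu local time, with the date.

Convert departure to UTC: 06:41 − 3:30 = 03:11 UTC on Aug 26.
Add 11 hours and 55 minutes leg 1 → 15:06 UTC.
Add 8 hours layover in Meridia → 23:06 UTC.
Add 8 hours 10 minutes leg 2 → 07:16 UTC (Aug 27).
Add 4 hours and 27 minutes layover in Prague → 11:43 UTC.
Add 11 hours 45 minutes leg 3 → 23:28 UTC.
Kathmandu is UTC+5:45, so local arrival = 23:28 + 5:45 = 05:13 on Aug 28.

05:13 on August 28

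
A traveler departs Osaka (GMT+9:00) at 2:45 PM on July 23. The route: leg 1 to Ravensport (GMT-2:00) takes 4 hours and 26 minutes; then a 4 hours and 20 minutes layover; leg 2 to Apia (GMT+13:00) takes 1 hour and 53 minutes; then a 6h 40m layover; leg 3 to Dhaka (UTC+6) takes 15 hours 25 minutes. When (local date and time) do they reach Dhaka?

8:29 PM on Jul 24

Convert departure to UTC: 2:45 PM − 9:00 = 5:45 AM UTC on Jul 23.
Add 4 hours 26 minutes leg 1 → 10:11 AM UTC.
Add 4 hours 20 minutes layover in Ravensport → 2:31 PM UTC.
Add 1 hour and 53 minutes leg 2 → 4:24 PM UTC.
Add 6 hours 40 minutes layover in Apia → 11:04 PM UTC.
Add 15 hours 25 minutes leg 3 → 2:29 PM UTC (Jul 24).
Dhaka is UTC+6:00, so local arrival = 2:29 PM + 6:00 = 8:29 PM on Jul 24.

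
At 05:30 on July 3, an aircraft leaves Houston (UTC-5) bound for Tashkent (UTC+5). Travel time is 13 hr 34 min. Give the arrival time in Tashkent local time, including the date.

Convert departure to UTC: 05:30 + 5:00 = 10:30 UTC on Jul 3.
Add 13 hours 34 minutes travel time → 00:04 UTC (Jul 4).
Tashkent is UTC+5:00, so local arrival = 00:04 + 5:00 = 05:04 on Jul 4.

05:04 on Jul 4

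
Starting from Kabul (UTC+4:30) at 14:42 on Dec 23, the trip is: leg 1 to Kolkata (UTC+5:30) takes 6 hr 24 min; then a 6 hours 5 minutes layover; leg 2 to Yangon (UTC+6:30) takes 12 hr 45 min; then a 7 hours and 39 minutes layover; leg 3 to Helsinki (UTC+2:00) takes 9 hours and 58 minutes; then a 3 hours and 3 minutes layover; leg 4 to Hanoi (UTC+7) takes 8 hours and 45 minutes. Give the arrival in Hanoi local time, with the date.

23:51 on December 25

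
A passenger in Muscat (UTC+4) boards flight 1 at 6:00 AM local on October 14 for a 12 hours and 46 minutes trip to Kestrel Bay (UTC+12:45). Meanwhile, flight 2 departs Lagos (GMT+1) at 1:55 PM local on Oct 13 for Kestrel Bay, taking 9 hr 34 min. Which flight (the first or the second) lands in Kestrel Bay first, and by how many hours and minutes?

Flight 1 in UTC: 6:00 AM − 4:00 = 2:00 AM on Oct 14.
+12 hours 46 minutes → arrive 2:46 PM UTC on Oct 14.
Flight 2 in UTC: 1:55 PM − 1:00 = 12:55 PM on Oct 13.
+9 hours and 34 minutes → arrive 10:29 PM UTC on Oct 13.
Flight 2 lands earlier by 16 hours 17 minutes.

the second, by 16 hours 17 minutes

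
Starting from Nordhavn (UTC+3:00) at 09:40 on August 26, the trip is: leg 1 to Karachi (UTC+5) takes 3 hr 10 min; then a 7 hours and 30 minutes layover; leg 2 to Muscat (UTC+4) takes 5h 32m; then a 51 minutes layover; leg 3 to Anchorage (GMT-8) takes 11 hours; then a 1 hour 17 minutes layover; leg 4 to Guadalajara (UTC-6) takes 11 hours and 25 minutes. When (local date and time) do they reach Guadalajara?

Convert departure to UTC: 09:40 − 3:00 = 06:40 UTC on Aug 26.
Add 3 hours and 10 minutes leg 1 → 09:50 UTC.
Add 7 hours 30 minutes layover in Karachi → 17:20 UTC.
Add 5 hours 32 minutes leg 2 → 22:52 UTC.
Add 51 minutes layover in Muscat → 23:43 UTC.
Add 11 hours leg 3 → 10:43 UTC (Aug 27).
Add 1 hour and 17 minutes layover in Anchorage → 12:00 UTC.
Add 11 hours and 25 minutes leg 4 → 23:25 UTC.
Guadalajara is UTC−6:00, so local arrival = 23:25 − 6:00 = 17:25 on Aug 27.

17:25 on Aug 27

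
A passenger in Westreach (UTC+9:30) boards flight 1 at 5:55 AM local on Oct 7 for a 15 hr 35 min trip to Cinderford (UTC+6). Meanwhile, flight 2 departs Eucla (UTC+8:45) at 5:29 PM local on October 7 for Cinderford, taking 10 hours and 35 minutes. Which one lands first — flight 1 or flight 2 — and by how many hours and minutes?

the first, by 7 hours 19 minutes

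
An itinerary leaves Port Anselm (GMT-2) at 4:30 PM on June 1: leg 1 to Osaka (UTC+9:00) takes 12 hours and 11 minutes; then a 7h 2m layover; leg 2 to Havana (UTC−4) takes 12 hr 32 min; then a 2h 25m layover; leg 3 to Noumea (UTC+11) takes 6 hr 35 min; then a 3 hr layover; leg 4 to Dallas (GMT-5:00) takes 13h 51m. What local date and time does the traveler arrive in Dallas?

11:06 PM on June 3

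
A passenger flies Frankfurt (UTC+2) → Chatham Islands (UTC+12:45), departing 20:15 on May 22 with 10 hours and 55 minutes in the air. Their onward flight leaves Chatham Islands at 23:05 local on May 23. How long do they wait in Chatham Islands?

Convert departure to UTC: 20:15 − 2:00 = 18:15 UTC on May 22.
Add 10 hours and 55 minutes flight time → 05:10 UTC (May 23).
Chatham Islands is UTC+12:45, so local arrival = 05:10 + 12:45 = 17:55 on May 23.
Layover = 23:05 − 17:55 = 5 hours 10 minutes.

5 hours 10 minutes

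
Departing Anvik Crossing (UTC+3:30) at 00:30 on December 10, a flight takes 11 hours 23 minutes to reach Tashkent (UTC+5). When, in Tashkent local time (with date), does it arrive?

Tashkent is 1:30 ahead of Anvik Crossing.
After 11 hours and 23 minutes it is 11:53 in Anvik Crossing.
Shift by the zone difference: 11:53 + 1:30 = 13:23 on Dec 10 in Tashkent.

13:23 on December 10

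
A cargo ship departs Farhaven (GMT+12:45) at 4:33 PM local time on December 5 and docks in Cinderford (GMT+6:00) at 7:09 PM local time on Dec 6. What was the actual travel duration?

33 hours 21 minutes

Cinderford is 6:45 behind Farhaven.
Clock-face elapsed time (ignoring zones) is 26 hours 36 minutes.
Actual elapsed = 26 hours 36 minutes + 6:45 = 33 hours 21 minutes.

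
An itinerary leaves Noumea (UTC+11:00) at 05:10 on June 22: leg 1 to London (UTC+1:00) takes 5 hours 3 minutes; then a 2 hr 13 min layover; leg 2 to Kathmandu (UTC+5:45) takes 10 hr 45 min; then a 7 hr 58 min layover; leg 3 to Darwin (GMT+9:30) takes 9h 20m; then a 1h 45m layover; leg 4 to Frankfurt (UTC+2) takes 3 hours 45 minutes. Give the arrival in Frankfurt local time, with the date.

Convert departure to UTC: 05:10 − 11:00 = 18:10 UTC on Jun 21.
Add 5 hours 3 minutes leg 1 → 23:13 UTC.
Add 2 hours 13 minutes layover in London → 01:26 UTC (Jun 22).
Add 10 hours 45 minutes leg 2 → 12:11 UTC.
Add 7 hours 58 minutes layover in Kathmandu → 20:09 UTC.
Add 9 hours 20 minutes leg 3 → 05:29 UTC (Jun 23).
Add 1 hour and 45 minutes layover in Darwin → 07:14 UTC.
Add 3 hours 45 minutes leg 4 → 10:59 UTC.
Frankfurt is UTC+2:00, so local arrival = 10:59 + 2:00 = 12:59 on Jun 23.

12:59 on Jun 23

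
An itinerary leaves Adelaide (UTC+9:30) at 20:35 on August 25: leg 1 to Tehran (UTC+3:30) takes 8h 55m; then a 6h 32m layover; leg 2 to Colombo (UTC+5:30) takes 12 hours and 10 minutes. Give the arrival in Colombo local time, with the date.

20:12 on Aug 26

Convert departure to UTC: 20:35 − 9:30 = 11:05 UTC on Aug 25.
Add 8 hours and 55 minutes leg 1 → 20:00 UTC.
Add 6 hours 32 minutes layover in Tehran → 02:32 UTC (Aug 26).
Add 12 hours 10 minutes leg 2 → 14:42 UTC.
Colombo is UTC+5:30, so local arrival = 14:42 + 5:30 = 20:12 on Aug 26.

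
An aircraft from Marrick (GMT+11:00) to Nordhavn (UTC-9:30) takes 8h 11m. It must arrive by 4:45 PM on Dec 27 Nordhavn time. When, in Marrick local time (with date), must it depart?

5:04 AM on Dec 28

Target arrival in UTC: 4:45 PM + 9:30 = 2:15 AM on Dec 28.
Subtract 8 hours and 11 minutes → departure 6:04 PM UTC on Dec 27.
Marrick is UTC+11:00: 6:04 PM + 11:00 = 5:04 AM on Dec 28.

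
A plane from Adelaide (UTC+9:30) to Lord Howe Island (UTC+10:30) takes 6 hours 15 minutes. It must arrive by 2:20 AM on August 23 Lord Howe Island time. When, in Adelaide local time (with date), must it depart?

Target arrival in UTC: 2:20 AM − 10:30 = 3:50 PM on Aug 22.
Subtract 6 hours 15 minutes → departure 9:35 AM UTC on Aug 22.
Adelaide is UTC+9:30: 9:35 AM + 9:30 = 7:05 PM on Aug 22.

7:05 PM on August 22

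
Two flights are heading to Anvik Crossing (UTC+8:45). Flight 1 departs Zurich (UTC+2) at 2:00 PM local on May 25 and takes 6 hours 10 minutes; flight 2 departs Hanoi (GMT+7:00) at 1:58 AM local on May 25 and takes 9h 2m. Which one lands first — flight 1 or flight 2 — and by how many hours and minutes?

Flight 1 in UTC: 2:00 PM − 2:00 = 12:00 PM on May 25.
+6 hours and 10 minutes → arrive 6:10 PM UTC on May 25.
Flight 2 in UTC: 1:58 AM − 7:00 = 6:58 PM on May 24.
+9 hours 2 minutes → arrive 4:00 AM UTC on May 25.
Flight 2 lands earlier by 14 hours 10 minutes.

the second, by 14 hours 10 minutes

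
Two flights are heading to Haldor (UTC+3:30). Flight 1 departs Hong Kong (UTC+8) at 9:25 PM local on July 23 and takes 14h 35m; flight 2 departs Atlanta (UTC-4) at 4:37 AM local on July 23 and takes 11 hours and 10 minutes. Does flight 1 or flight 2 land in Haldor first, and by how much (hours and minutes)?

Flight 1 in UTC: 9:25 PM − 8:00 = 1:25 PM on Jul 23.
+14 hours 35 minutes → arrive 4:00 AM UTC on Jul 24.
Flight 2 in UTC: 4:37 AM + 4:00 = 8:37 AM on Jul 23.
+11 hours 10 minutes → arrive 7:47 PM UTC on Jul 23.
Flight 2 lands earlier by 8 hours 13 minutes.

the second, by 8 hours 13 minutes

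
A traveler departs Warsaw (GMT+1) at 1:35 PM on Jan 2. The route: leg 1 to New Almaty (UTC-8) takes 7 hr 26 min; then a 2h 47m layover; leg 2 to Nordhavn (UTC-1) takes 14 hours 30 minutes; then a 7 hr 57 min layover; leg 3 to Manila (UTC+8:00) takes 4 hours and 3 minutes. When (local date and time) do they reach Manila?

9:18 AM on January 4

Convert departure to UTC: 1:35 PM − 1:00 = 12:35 PM UTC on Jan 2.
Add 7 hours and 26 minutes leg 1 → 8:01 PM UTC.
Add 2 hours and 47 minutes layover in New Almaty → 10:48 PM UTC.
Add 14 hours and 30 minutes leg 2 → 1:18 PM UTC (Jan 3).
Add 7 hours 57 minutes layover in Nordhavn → 9:15 PM UTC.
Add 4 hours 3 minutes leg 3 → 1:18 AM UTC (Jan 4).
Manila is UTC+8:00, so local arrival = 1:18 AM + 8:00 = 9:18 AM on Jan 4.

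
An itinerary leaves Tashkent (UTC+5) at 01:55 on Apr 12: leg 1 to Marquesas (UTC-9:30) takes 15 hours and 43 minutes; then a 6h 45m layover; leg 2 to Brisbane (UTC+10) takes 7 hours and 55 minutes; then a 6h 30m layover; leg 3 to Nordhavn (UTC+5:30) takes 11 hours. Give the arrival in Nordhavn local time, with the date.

02:18 on April 14

Convert departure to UTC: 01:55 − 5:00 = 20:55 UTC on Apr 11.
Add 15 hours and 43 minutes leg 1 → 12:38 UTC (Apr 12).
Add 6 hours and 45 minutes layover in Marquesas → 19:23 UTC.
Add 7 hours and 55 minutes leg 2 → 03:18 UTC (Apr 13).
Add 6 hours and 30 minutes layover in Brisbane → 09:48 UTC.
Add 11 hours leg 3 → 20:48 UTC.
Nordhavn is UTC+5:30, so local arrival = 20:48 + 5:30 = 02:18 on Apr 14.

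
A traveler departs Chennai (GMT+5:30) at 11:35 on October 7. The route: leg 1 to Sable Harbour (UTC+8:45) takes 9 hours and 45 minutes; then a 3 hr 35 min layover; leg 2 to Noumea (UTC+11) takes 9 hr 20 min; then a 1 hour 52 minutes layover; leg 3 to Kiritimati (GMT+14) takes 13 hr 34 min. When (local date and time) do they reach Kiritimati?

10:11 on October 9

Convert departure to UTC: 11:35 − 5:30 = 06:05 UTC on Oct 7.
Add 9 hours 45 minutes leg 1 → 15:50 UTC.
Add 3 hours 35 minutes layover in Sable Harbour → 19:25 UTC.
Add 9 hours and 20 minutes leg 2 → 04:45 UTC (Oct 8).
Add 1 hour and 52 minutes layover in Noumea → 06:37 UTC.
Add 13 hours and 34 minutes leg 3 → 20:11 UTC.
Kiritimati is UTC+14:00, so local arrival = 20:11 + 14:00 = 10:11 on Oct 9.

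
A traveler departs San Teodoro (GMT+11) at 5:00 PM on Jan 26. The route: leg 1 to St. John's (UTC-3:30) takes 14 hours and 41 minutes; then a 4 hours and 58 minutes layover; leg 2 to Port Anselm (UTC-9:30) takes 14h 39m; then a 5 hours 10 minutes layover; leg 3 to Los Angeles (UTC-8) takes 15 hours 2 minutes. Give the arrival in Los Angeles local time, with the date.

Convert departure to UTC: 5:00 PM − 11:00 = 6:00 AM UTC on Jan 26.
Add 14 hours 41 minutes leg 1 → 8:41 PM UTC.
Add 4 hours and 58 minutes layover in St. John's → 1:39 AM UTC (Jan 27).
Add 14 hours 39 minutes leg 2 → 4:18 PM UTC.
Add 5 hours and 10 minutes layover in Port Anselm → 9:28 PM UTC.
Add 15 hours 2 minutes leg 3 → 12:30 PM UTC (Jan 28).
Los Angeles is UTC−8:00, so local arrival = 12:30 PM − 8:00 = 4:30 AM on Jan 28.

4:30 AM on Jan 28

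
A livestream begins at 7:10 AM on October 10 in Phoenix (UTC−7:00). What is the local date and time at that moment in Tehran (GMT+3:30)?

Tehran is 10:30 ahead of Phoenix.
Shift by the zone difference: 7:10 AM + 10:30 = 5:40 PM on Oct 10 in Tehran.

5:40 PM on October 10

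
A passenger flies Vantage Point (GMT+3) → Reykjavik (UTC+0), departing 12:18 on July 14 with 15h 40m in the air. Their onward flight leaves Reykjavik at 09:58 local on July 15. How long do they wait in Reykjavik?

Convert departure to UTC: 12:18 − 3:00 = 09:18 UTC on Jul 14.
Add 15 hours and 40 minutes flight time → 00:58 UTC (Jul 15).
Reykjavik is UTC+0, so local arrival is the same: 00:58 on Jul 15.
Layover = 09:58 − 00:58 = 9 hours.

9 hours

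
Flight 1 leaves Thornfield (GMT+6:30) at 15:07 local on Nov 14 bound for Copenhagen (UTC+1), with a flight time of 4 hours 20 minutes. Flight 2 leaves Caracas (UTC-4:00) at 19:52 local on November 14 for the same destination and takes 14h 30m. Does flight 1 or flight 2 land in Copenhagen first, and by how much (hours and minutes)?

the first, by 25 hours 25 minutes

Flight 1 in UTC: 15:07 − 6:30 = 08:37 on Nov 14.
+4 hours and 20 minutes → arrive 12:57 UTC on Nov 14.
Flight 2 in UTC: 19:52 + 4:00 = 23:52 on Nov 14.
+14 hours 30 minutes → arrive 14:22 UTC on Nov 15.
Flight 1 lands earlier by 25 hours 25 minutes.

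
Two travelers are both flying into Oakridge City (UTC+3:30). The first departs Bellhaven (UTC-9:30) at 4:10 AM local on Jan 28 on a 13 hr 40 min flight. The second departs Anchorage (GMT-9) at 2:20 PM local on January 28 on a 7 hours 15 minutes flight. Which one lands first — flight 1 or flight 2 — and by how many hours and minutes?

the first, by 3 hours 15 minutes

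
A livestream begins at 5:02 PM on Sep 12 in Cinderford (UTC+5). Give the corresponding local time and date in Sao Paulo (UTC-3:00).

9:02 AM on September 12

In UTC: 5:02 PM − 5:00 = 12:02 PM on Sep 12.
Sao Paulo is UTC−3:00: 12:02 PM − 3:00 = 9:02 AM on Sep 12.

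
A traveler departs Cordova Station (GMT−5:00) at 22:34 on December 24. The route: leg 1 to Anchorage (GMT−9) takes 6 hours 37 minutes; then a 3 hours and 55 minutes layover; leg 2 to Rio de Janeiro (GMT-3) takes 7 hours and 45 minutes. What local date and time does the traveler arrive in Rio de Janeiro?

Convert departure to UTC: 22:34 + 5:00 = 03:34 UTC on Dec 25.
Add 6 hours and 37 minutes leg 1 → 10:11 UTC.
Add 3 hours 55 minutes layover in Anchorage → 14:06 UTC.
Add 7 hours and 45 minutes leg 2 → 21:51 UTC.
Rio de Janeiro is UTC−3:00, so local arrival = 21:51 − 3:00 = 18:51 on Dec 25.

18:51 on Dec 25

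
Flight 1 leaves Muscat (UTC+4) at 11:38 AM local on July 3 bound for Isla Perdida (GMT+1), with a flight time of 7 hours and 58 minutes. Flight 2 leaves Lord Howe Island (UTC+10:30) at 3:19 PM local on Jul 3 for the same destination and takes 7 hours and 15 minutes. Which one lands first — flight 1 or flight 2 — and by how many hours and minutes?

the second, by 3 hours 32 minutes

Flight 1 in UTC: 11:38 AM − 4:00 = 7:38 AM on Jul 3.
+7 hours 58 minutes → arrive 3:36 PM UTC on Jul 3.
Flight 2 in UTC: 3:19 PM − 10:30 = 4:49 AM on Jul 3.
+7 hours 15 minutes → arrive 12:04 PM UTC on Jul 3.
Flight 2 lands earlier by 3 hours 32 minutes.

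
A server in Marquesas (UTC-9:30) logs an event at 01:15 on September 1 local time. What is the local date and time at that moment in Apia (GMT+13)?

23:45 on September 1

In UTC: 01:15 + 9:30 = 10:45 on Sep 1.
Apia is UTC+13:00: 10:45 + 13:00 = 23:45 on Sep 1.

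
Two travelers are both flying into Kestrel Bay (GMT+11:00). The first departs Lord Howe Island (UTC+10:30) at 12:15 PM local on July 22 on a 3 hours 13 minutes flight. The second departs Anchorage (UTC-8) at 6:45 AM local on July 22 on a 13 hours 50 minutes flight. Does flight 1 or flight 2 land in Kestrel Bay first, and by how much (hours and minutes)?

Flight 1 in UTC: 12:15 PM − 10:30 = 1:45 AM on Jul 22.
+3 hours 13 minutes → arrive 4:58 AM UTC on Jul 22.
Flight 2 in UTC: 6:45 AM + 8:00 = 2:45 PM on Jul 22.
+13 hours and 50 minutes → arrive 4:35 AM UTC on Jul 23.
Flight 1 lands earlier by 23 hours 37 minutes.

the first, by 23 hours 37 minutes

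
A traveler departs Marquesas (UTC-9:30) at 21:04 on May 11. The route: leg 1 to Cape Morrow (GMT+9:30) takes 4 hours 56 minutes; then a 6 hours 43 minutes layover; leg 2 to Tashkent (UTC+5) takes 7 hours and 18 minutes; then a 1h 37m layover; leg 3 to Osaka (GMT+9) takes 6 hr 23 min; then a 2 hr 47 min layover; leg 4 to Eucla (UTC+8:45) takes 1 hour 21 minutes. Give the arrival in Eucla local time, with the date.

22:24 on May 13

Convert departure to UTC: 21:04 + 9:30 = 06:34 UTC on May 12.
Add 4 hours 56 minutes leg 1 → 11:30 UTC.
Add 6 hours and 43 minutes layover in Cape Morrow → 18:13 UTC.
Add 7 hours 18 minutes leg 2 → 01:31 UTC (May 13).
Add 1 hour and 37 minutes layover in Tashkent → 03:08 UTC.
Add 6 hours 23 minutes leg 3 → 09:31 UTC.
Add 2 hours and 47 minutes layover in Osaka → 12:18 UTC.
Add 1 hour 21 minutes leg 4 → 13:39 UTC.
Eucla is UTC+8:45, so local arrival = 13:39 + 8:45 = 22:24 on May 13.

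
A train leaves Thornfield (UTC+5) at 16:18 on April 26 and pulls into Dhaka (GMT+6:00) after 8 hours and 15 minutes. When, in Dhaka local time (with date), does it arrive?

01:33 on April 27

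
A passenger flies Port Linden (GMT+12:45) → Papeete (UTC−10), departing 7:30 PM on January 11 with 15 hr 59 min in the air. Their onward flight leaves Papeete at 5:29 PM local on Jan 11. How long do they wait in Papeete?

Convert departure to UTC: 7:30 PM − 12:45 = 6:45 AM UTC on Jan 11.
Add 15 hours 59 minutes flight time → 10:44 PM UTC.
Papeete is UTC−10:00, so local arrival = 10:44 PM − 10:00 = 12:44 PM on Jan 11.
Layover = 5:29 PM − 12:44 PM = 4 hours 45 minutes.

4 hours 45 minutes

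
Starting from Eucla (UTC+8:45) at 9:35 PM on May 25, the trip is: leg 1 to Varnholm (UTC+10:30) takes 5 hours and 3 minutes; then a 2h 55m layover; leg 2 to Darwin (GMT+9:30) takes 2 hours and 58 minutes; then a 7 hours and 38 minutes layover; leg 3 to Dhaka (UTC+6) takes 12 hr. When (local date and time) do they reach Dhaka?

Convert departure to UTC: 9:35 PM − 8:45 = 12:50 PM UTC on May 25.
Add 5 hours and 3 minutes leg 1 → 5:53 PM UTC.
Add 2 hours 55 minutes layover in Varnholm → 8:48 PM UTC.
Add 2 hours 58 minutes leg 2 → 11:46 PM UTC.
Add 7 hours and 38 minutes layover in Darwin → 7:24 AM UTC (May 26).
Add 12 hours leg 3 → 7:24 PM UTC.
Dhaka is UTC+6:00, so local arrival = 7:24 PM + 6:00 = 1:24 AM on May 27.

1:24 AM on May 27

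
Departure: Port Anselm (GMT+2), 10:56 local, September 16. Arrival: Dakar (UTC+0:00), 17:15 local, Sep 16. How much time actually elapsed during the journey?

Departure in UTC: 10:56 − 2:00 = 08:56 on Sep 16.
Arrival is already UTC: 17:15 on Sep 16.
Elapsed = 17:15 − 08:56 = 8 hours 19 minutes.

8 hours 19 minutes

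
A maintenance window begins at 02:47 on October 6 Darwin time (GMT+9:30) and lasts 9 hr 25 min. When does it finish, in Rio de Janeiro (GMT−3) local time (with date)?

Convert start to UTC: 02:47 − 9:30 = 17:17 UTC on Oct 5.
Add 9 hours 25 minutes duration → 02:42 UTC (Oct 6).
Rio de Janeiro is UTC−3:00, so local end time = 02:42 − 3:00 = 23:42 on Oct 5.

23:42 on Oct 5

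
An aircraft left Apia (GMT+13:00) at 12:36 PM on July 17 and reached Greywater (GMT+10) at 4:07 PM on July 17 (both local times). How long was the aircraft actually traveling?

Departure in UTC: 12:36 PM − 13:00 = 11:36 PM on Jul 16.
Arrival in UTC: 4:07 PM − 10:00 = 6:07 AM on Jul 17.
Elapsed = 6:07 AM − 11:36 PM (+1 day) = 6 hours 31 minutes.

6 hours 31 minutes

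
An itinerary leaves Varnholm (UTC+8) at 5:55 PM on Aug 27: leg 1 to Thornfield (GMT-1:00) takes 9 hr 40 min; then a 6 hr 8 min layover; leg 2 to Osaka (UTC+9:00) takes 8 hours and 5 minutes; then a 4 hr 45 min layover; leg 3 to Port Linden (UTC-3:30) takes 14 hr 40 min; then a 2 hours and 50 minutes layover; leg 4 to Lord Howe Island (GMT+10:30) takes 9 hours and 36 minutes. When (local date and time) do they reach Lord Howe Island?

Convert departure to UTC: 5:55 PM − 8:00 = 9:55 AM UTC on Aug 27.
Add 9 hours 40 minutes leg 1 → 7:35 PM UTC.
Add 6 hours 8 minutes layover in Thornfield → 1:43 AM UTC (Aug 28).
Add 8 hours and 5 minutes leg 2 → 9:48 AM UTC.
Add 4 hours and 45 minutes layover in Osaka → 2:33 PM UTC.
Add 14 hours and 40 minutes leg 3 → 5:13 AM UTC (Aug 29).
Add 2 hours 50 minutes layover in Port Linden → 8:03 AM UTC.
Add 9 hours 36 minutes leg 4 → 5:39 PM UTC.
Lord Howe Island is UTC+10:30, so local arrival = 5:39 PM + 10:30 = 4:09 AM on Aug 30.

4:09 AM on August 30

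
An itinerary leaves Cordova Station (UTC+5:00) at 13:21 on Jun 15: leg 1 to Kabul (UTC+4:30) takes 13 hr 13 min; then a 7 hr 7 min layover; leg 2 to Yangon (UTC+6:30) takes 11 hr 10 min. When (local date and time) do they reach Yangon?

Convert departure to UTC: 13:21 − 5:00 = 08:21 UTC on Jun 15.
Add 13 hours and 13 minutes leg 1 → 21:34 UTC.
Add 7 hours and 7 minutes layover in Kabul → 04:41 UTC (Jun 16).
Add 11 hours and 10 minutes leg 2 → 15:51 UTC.
Yangon is UTC+6:30, so local arrival = 15:51 + 6:30 = 22:21 on Jun 16.

22:21 on Jun 16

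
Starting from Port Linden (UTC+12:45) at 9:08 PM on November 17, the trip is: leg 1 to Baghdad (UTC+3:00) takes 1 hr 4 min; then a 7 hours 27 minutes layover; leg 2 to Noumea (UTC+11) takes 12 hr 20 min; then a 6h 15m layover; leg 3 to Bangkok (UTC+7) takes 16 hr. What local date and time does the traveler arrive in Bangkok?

10:29 AM on November 19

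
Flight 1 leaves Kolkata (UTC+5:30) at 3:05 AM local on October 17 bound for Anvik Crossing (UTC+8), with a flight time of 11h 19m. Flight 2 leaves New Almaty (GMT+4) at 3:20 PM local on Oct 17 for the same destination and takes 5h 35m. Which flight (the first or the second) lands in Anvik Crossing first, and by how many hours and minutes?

Flight 1 in UTC: 3:05 AM − 5:30 = 9:35 PM on Oct 16.
+11 hours and 19 minutes → arrive 8:54 AM UTC on Oct 17.
Flight 2 in UTC: 3:20 PM − 4:00 = 11:20 AM on Oct 17.
+5 hours and 35 minutes → arrive 4:55 PM UTC on Oct 17.
Flight 1 lands earlier by 8 hours 1 minute.

the first, by 8 hours 1 minute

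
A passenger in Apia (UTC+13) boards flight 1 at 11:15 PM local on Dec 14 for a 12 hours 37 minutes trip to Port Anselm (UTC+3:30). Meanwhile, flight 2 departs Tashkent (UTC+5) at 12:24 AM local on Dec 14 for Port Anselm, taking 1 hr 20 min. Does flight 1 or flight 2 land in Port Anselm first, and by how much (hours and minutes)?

the second, by 26 hours 8 minutes

Flight 1 in UTC: 11:15 PM − 13:00 = 10:15 AM on Dec 14.
+12 hours 37 minutes → arrive 10:52 PM UTC on Dec 14.
Flight 2 in UTC: 12:24 AM − 5:00 = 7:24 PM on Dec 13.
+1 hour 20 minutes → arrive 8:44 PM UTC on Dec 13.
Flight 2 lands earlier by 26 hours 8 minutes.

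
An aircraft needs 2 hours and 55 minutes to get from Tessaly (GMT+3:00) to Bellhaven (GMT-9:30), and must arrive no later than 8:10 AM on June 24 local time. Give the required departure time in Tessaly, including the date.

5:45 PM on Jun 24

Target arrival in UTC: 8:10 AM + 9:30 = 5:40 PM on Jun 24.
Subtract 2 hours and 55 minutes → departure 2:45 PM UTC on Jun 24.
Tessaly is UTC+3:00: 2:45 PM + 3:00 = 5:45 PM on Jun 24.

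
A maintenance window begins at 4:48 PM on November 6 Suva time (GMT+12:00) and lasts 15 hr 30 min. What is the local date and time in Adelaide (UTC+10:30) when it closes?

6:48 AM on Nov 7

Convert start to UTC: 4:48 PM − 12:00 = 4:48 AM UTC on Nov 6.
Add 15 hours 30 minutes duration → 8:18 PM UTC.
Adelaide is UTC+10:30, so local end time = 8:18 PM + 10:30 = 6:48 AM on Nov 7.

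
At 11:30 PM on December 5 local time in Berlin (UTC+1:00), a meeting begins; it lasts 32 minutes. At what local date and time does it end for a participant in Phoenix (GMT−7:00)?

Convert start to UTC: 11:30 PM − 1:00 = 10:30 PM UTC on Dec 5.
Add 32 minutes duration → 11:02 PM UTC.
Phoenix is UTC−7:00, so local end time = 11:02 PM − 7:00 = 4:02 PM on Dec 5.

4:02 PM on December 5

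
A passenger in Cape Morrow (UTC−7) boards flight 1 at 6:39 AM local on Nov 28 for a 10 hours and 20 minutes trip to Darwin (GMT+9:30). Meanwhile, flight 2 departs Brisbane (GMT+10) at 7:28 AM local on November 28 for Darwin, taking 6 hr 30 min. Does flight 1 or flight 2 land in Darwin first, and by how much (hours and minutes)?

Flight 1 in UTC: 6:39 AM + 7:00 = 1:39 PM on Nov 28.
+10 hours 20 minutes → arrive 11:59 PM UTC on Nov 28.
Flight 2 in UTC: 7:28 AM − 10:00 = 9:28 PM on Nov 27.
+6 hours and 30 minutes → arrive 3:58 AM UTC on Nov 28.
Flight 2 lands earlier by 20 hours 1 minute.

the second, by 20 hours 1 minute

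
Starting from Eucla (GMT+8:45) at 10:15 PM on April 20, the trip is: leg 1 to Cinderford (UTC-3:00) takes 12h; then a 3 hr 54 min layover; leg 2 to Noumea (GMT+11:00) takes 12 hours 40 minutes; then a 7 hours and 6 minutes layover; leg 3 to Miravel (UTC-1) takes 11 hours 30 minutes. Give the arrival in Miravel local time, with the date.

Convert departure to UTC: 10:15 PM − 8:45 = 1:30 PM UTC on Apr 20.
Add 12 hours leg 1 → 1:30 AM UTC (Apr 21).
Add 3 hours 54 minutes layover in Cinderford → 5:24 AM UTC.
Add 12 hours 40 minutes leg 2 → 6:04 PM UTC.
Add 7 hours 6 minutes layover in Noumea → 1:10 AM UTC (Apr 22).
Add 11 hours 30 minutes leg 3 → 12:40 PM UTC.
Miravel is UTC−1:00, so local arrival = 12:40 PM − 1:00 = 11:40 AM on Apr 22.

11:40 AM on Apr 22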